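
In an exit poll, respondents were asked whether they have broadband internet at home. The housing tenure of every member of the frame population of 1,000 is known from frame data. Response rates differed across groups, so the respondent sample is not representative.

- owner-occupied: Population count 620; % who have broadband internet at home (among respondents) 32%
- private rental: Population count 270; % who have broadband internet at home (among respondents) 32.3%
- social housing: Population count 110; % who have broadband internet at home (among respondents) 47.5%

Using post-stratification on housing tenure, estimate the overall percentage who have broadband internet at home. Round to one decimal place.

Weight each group's respondent value by its population share:
  owner-occupied: (620/1,000) × 32 = 19.84
  private rental: (270/1,000) × 32.3 = 8.721
  social housing: (110/1,000) × 47.5 = 5.225
Post-stratified estimate = 33.786 → 33.8%.

33.8%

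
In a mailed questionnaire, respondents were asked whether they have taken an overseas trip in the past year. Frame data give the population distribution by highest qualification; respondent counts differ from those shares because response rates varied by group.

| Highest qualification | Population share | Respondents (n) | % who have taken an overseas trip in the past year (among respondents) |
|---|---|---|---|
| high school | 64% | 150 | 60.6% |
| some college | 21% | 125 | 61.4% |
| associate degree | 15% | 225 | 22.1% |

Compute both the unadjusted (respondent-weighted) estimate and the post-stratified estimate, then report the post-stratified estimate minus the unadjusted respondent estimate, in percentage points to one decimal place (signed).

+11.5 percentage points

Naive respondent-only estimate (weights = respondent counts):
  (150/500)×60.6 + (125/500)×61.4 + (225/500)×22.1 = 43.475%
Post-stratified estimate weights by population shares:
  0.64×60.6 + 0.21×61.4 + 0.15×22.1 = 54.993%
Difference = 54.993 − 43.475 = 11.518 pp.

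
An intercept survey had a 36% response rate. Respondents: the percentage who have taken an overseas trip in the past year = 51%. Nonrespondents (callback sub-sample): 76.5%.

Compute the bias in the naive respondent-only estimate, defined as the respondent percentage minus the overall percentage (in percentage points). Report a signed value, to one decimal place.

Nonresponse fraction = 1 − 0.36 = 0.64.
Bias = (nonresponse fraction) × (respondent percentage − nonrespondent percentage)
     = 0.64 × (51 − 76.5) = 0.64 × -25.5 = -16.32.

-16.3 percentage points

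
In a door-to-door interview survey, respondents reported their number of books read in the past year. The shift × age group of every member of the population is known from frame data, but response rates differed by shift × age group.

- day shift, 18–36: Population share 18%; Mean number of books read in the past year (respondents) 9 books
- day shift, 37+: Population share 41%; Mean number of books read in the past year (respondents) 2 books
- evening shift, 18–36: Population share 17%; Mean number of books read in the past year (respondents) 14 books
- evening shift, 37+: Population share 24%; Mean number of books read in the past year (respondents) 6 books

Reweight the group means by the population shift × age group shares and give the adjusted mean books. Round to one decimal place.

6.3

Each cell contributes population-share × respondent value:
  day shift, 18–36: 0.18 × 9 = 1.62
  day shift, 37+: 0.41 × 2 = 0.82
  evening shift, 18–36: 0.17 × 14 = 2.38
  evening shift, 37+: 0.24 × 6 = 1.44
Post-stratified estimate = 6.26 → 6.3.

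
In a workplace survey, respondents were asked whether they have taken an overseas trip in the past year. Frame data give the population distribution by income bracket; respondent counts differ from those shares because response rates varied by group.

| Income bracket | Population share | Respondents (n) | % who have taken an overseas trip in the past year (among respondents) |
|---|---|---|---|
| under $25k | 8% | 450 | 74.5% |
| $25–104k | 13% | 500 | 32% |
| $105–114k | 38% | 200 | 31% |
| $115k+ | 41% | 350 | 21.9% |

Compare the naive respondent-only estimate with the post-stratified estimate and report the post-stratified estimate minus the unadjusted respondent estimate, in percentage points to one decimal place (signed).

Unadjusted (pooled respondent) estimate weights by respondent counts:
  (450/1500)×74.5 + (500/1500)×32 + (200/1500)×31 + (350/1500)×21.9 = 42.26%
Post-stratified estimate weights by population shares:
  0.08×74.5 + 0.13×32 + 0.38×31 + 0.41×21.9 = 30.879%
Difference = 30.879 − 42.26 = -11.381 pp.

-11.4 percentage points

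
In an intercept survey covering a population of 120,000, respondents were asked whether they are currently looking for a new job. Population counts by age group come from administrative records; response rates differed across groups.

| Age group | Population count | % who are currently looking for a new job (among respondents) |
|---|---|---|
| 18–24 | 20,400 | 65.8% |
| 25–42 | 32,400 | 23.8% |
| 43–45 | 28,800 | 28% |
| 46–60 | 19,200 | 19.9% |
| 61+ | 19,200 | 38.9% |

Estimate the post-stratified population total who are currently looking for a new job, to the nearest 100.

40,500

Estimated count per cell = population count × respondent percentage:
  18–24: 20,400 × 65.8% = 13423.2
  25–42: 32,400 × 23.8% = 7711.2
  43–45: 28,800 × 28% = 8064
  46–60: 19,200 × 19.9% = 3820.8
  61+: 19,200 × 38.9% = 7468.8
Estimated total = 40,488 → 40,500.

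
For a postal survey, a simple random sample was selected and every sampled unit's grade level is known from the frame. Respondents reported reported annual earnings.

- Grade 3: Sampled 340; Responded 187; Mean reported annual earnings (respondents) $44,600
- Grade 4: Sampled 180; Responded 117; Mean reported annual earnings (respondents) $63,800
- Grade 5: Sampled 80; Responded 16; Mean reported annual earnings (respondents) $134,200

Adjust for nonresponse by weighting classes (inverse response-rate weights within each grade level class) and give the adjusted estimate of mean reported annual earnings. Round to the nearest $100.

Response rates by class: Grade 3 187/340 = 55%, Grade 4 117/180 = 65%, Grade 5 16/80 = 20%.
Each respondent's weight = sampled/responded in their class; summing within a class gives n_sampled, so:
  Grade 3: 340 × 44,600 = 15,164,000
  Grade 4: 180 × 63,800 = 11,484,000
  Grade 5: 80 × 134,200 = 10,736,000
Adjusted estimate = 37,384,000 / 600 = 62306.7 → $62,300.

$62,300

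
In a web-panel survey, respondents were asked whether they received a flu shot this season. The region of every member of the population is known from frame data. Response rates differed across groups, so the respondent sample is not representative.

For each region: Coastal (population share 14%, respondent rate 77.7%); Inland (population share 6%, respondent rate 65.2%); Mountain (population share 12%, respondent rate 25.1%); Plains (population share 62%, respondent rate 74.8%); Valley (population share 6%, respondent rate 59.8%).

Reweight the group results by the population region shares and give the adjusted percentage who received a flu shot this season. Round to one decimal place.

Weight each group's respondent value by its population share:
  Coastal: 0.14 × 77.7 = 10.878
  Inland: 0.06 × 65.2 = 3.912
  Mountain: 0.12 × 25.1 = 3.012
  Plains: 0.62 × 74.8 = 46.376
  Valley: 0.06 × 59.8 = 3.588
Post-stratified estimate = 67.766 → 67.8%.

67.8%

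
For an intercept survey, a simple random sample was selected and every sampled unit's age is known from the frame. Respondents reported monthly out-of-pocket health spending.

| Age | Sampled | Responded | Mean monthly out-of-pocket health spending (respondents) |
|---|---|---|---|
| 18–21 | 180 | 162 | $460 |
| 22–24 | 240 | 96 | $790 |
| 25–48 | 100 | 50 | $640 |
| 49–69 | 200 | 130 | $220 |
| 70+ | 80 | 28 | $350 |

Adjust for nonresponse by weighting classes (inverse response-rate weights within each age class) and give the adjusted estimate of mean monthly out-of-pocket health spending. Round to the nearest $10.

$510

Class response rates: 18–21 162/180 = 90%, 22–24 96/240 = 40%, 25–48 50/100 = 50%, 49–69 130/200 = 65%, 70+ 28/80 = 35%.
Weighting each respondent by the inverse class response rate inflates each class back to its sampled size, so the class weight is n_sampled:
  18–21: 180 × 460 = 82,800
  22–24: 240 × 790 = 189,600
  25–48: 100 × 640 = 64,000
  49–69: 200 × 220 = 44,000
  70+: 80 × 350 = 28,000
Adjusted estimate = 408,400 / 800 = 510.5 → $510.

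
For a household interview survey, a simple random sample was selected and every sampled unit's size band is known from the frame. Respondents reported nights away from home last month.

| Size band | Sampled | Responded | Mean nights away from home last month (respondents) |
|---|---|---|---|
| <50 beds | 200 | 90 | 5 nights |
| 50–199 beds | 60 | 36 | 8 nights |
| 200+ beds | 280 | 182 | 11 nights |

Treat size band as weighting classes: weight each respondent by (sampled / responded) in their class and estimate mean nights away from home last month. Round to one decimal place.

Response rates by class: <50 beds 90/200 = 45%, 50–199 beds 36/60 = 60%, 200+ beds 182/280 = 65%.
Weighting each respondent by the inverse class response rate inflates each class back to its sampled size, so the class weight is n_sampled:
  <50 beds: 200 × 5 = 1000
  50–199 beds: 60 × 8 = 480
  200+ beds: 280 × 11 = 3080
Adjusted estimate = 4560 / 540 = 8.44444 → 8.4.

8.4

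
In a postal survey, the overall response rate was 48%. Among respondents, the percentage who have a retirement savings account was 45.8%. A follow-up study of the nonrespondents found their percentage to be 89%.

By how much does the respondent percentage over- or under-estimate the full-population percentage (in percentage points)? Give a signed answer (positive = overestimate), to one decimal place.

-22.5 percentage points

Nonresponse fraction = 1 − 0.48 = 0.52.
Bias = (nonresponse fraction) × (respondent percentage − nonrespondent percentage)
     = 0.52 × (45.8 − 89) = 0.52 × -43.2 = -22.464.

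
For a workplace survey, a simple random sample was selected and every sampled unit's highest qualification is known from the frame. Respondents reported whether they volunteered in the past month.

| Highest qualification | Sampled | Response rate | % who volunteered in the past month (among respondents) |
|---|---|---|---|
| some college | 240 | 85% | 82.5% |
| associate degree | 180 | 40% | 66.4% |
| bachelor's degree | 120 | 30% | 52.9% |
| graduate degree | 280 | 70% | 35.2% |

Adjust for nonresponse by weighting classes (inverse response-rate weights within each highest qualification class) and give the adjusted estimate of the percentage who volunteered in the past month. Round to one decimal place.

58.5%

Inverse-response-rate weighting restores each class to its sampled count, so class totals weight by n_sampled:
  some college: 240 × 82.5 = 19,800
  associate degree: 180 × 66.4 = 11952
  bachelor's degree: 120 × 52.9 = 6348
  graduate degree: 280 × 35.2 = 9856
Adjusted estimate = 47,956 / 820 = 58.4829 → 58.5%.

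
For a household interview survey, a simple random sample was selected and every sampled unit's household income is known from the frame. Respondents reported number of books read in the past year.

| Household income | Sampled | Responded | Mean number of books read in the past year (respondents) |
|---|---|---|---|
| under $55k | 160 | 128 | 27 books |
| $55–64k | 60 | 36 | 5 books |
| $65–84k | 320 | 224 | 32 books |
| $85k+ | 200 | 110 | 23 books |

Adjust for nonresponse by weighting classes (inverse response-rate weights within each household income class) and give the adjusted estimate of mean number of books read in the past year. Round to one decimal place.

Class response rates: under $55k 128/160 = 80%, $55–64k 36/60 = 60%, $65–84k 224/320 = 70%, $85k+ 110/200 = 55%.
Weighting each respondent by the inverse class response rate inflates each class back to its sampled size, so the class weight is n_sampled:
  under $55k: 160 × 27 = 4320
  $55–64k: 60 × 5 = 300
  $65–84k: 320 × 32 = 10,240
  $85k+: 200 × 23 = 4600
Adjusted estimate = 19,460 / 740 = 26.2973 → 26.3.

26.3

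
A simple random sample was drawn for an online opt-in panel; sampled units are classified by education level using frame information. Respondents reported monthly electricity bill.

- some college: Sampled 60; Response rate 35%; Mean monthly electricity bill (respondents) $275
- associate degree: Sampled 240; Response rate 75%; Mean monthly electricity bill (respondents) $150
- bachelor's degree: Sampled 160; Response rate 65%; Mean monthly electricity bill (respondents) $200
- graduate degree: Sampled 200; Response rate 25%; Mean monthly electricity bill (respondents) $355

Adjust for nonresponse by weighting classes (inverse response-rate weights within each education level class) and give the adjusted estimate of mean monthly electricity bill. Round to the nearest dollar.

$236

Inverse-response-rate weighting restores each class to its sampled count, so class totals weight by n_sampled:
  some college: 60 × 275 = 16,500
  associate degree: 240 × 150 = 36,000
  bachelor's degree: 160 × 200 = 32,000
  graduate degree: 200 × 355 = 71,000
Adjusted estimate = 155,500 / 660 = 235.606 → $236.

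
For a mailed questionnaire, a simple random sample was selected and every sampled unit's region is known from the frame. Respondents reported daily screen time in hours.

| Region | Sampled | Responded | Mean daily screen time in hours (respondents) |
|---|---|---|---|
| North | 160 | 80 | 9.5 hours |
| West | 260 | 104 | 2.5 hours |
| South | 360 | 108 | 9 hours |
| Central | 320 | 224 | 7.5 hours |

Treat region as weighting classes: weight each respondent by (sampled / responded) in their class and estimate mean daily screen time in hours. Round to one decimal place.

7.1

Response rates by class: North 80/160 = 50%, West 104/260 = 40%, South 108/360 = 30%, Central 224/320 = 70%.
Inverse-response-rate weighting restores each class to its sampled count, so class totals weight by n_sampled:
  North: 160 × 9.5 = 1520
  West: 260 × 2.5 = 650
  South: 360 × 9 = 3240
  Central: 320 × 7.5 = 2400
Adjusted estimate = 7810 / 1,100 = 7.1 → 7.1.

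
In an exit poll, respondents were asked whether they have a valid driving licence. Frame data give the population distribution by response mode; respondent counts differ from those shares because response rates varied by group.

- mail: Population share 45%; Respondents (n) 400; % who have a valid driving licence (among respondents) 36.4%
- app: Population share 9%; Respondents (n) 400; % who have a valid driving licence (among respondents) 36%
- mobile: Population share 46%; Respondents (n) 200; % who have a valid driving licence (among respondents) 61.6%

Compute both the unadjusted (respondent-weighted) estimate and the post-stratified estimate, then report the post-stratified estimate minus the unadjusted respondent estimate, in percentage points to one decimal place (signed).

Without adjustment, the pooled respondent share is:
  (400/1000)×36.4 + (400/1000)×36 + (200/1000)×61.6 = 41.28%
Post-stratified estimate weights by population shares:
  0.45×36.4 + 0.09×36 + 0.46×61.6 = 47.956%
Difference = 47.956 − 41.28 = 6.676 pp.

+6.7 percentage points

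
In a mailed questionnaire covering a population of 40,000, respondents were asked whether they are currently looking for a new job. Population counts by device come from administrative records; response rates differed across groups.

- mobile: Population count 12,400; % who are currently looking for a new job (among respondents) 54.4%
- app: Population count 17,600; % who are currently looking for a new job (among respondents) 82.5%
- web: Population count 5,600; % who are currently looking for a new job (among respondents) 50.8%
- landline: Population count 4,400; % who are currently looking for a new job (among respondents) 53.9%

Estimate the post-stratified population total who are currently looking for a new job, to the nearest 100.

Apply each group's respondent rate to its population count:
  mobile: 12,400 × 54.4% = 6745.6
  app: 17,600 × 82.5% = 14,520
  web: 5,600 × 50.8% = 2844.8
  landline: 4,400 × 53.9% = 2371.6
Estimated total = 26,482 → 26,500.

26,500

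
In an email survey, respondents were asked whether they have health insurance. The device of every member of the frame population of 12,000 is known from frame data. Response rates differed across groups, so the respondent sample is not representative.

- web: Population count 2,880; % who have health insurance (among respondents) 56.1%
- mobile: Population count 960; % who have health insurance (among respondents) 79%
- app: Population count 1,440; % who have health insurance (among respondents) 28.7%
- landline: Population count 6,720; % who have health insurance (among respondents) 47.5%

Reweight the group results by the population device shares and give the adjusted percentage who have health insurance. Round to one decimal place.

49.8%

Weight each group's respondent value by its population share:
  web: (2,880/12,000) × 56.1 = 13.464
  mobile: (960/12,000) × 79 = 6.32
  app: (1,440/12,000) × 28.7 = 3.444
  landline: (6,720/12,000) × 47.5 = 26.6
Post-stratified estimate = 49.828 → 49.8%.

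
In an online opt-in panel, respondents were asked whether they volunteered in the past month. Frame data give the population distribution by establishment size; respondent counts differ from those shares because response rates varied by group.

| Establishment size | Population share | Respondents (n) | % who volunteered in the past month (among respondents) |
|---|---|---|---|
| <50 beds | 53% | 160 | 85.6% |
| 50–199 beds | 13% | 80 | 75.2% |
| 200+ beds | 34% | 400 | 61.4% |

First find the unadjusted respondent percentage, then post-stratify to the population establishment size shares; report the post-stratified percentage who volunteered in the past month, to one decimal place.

76.0%

Naive respondent-only estimate (weights = respondent counts):
  (160/640)×85.6 + (80/640)×75.2 + (400/640)×61.4 = 69.175%
Post-stratifying to population shares instead:
  0.53×85.6 + 0.13×75.2 + 0.34×61.4 = 76.02%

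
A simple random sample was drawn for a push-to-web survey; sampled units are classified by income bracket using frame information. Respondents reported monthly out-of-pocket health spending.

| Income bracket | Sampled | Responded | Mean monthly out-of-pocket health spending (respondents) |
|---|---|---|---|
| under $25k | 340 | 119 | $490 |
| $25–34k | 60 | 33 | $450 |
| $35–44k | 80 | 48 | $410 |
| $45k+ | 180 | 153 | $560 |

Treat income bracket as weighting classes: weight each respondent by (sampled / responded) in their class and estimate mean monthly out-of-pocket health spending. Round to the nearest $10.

Class response rates: under $25k 119/340 = 35%, $25–34k 33/60 = 55%, $35–44k 48/80 = 60%, $45k+ 153/180 = 85%.
With weight = n_sampled/n_responded per class, the weighted class total is n_sampled:
  under $25k: 340 × 490 = 166,600
  $25–34k: 60 × 450 = 27,000
  $35–44k: 80 × 410 = 32,800
  $45k+: 180 × 560 = 100,800
Adjusted estimate = 327,200 / 660 = 495.758 → $500.

$500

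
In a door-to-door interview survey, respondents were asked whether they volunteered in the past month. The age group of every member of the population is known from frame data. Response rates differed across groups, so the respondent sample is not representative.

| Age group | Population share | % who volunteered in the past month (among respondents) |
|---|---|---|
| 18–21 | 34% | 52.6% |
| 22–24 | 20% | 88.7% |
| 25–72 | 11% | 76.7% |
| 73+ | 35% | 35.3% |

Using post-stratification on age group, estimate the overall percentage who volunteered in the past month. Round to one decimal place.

Weight each group's respondent value by its population share:
  18–21: 0.34 × 52.6 = 17.884
  22–24: 0.2 × 88.7 = 17.74
  25–72: 0.11 × 76.7 = 8.437
  73+: 0.35 × 35.3 = 12.355
Post-stratified estimate = 56.416 → 56.4%.

56.4%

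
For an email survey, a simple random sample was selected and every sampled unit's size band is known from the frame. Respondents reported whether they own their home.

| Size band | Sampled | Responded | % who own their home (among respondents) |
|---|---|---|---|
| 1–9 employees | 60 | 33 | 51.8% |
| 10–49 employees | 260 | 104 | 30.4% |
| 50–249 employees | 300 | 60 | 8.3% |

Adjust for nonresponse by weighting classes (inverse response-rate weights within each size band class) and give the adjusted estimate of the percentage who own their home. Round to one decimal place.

21.8%

Class response rates: 1–9 employees 33/60 = 55%, 10–49 employees 104/260 = 40%, 50–249 employees 60/300 = 20%.
Weighting each respondent by the inverse class response rate inflates each class back to its sampled size, so the class weight is n_sampled:
  1–9 employees: 60 × 51.8 = 3108
  10–49 employees: 260 × 30.4 = 7904
  50–249 employees: 300 × 8.3 = 2490
Adjusted estimate = 13,502 / 620 = 21.7774 → 21.8%.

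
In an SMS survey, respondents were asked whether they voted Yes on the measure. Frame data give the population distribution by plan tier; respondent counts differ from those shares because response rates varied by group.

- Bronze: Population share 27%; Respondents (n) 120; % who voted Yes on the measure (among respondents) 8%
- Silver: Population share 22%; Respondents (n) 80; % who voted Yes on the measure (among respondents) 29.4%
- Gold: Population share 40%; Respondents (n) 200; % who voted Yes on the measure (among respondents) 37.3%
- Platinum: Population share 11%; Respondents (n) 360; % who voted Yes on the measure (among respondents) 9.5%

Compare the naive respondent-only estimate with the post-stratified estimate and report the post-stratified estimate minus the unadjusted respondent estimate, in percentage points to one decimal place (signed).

+5.9 percentage points

Unadjusted (pooled respondent) estimate weights by respondent counts:
  (120/760)×8 + (80/760)×29.4 + (200/760)×37.3 + (360/760)×9.5 = 18.6737%
Post-stratifying to population shares instead:
  0.27×8 + 0.22×29.4 + 0.4×37.3 + 0.11×9.5 = 24.593%
Difference = 24.593 − 18.6737 = 5.9193 pp.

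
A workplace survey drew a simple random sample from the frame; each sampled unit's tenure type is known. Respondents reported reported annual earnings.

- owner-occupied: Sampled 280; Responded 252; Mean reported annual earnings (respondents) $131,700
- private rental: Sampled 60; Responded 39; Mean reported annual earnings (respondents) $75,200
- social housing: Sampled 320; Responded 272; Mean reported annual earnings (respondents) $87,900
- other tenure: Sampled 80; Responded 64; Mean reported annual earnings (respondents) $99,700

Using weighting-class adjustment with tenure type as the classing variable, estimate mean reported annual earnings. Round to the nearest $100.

$104,700

Class response rates: owner-occupied 252/280 = 90%, private rental 39/60 = 65%, social housing 272/320 = 85%, other tenure 64/80 = 80%.
Weighting each respondent by the inverse class response rate inflates each class back to its sampled size, so the class weight is n_sampled:
  owner-occupied: 280 × 131,700 = 36,876,000
  private rental: 60 × 75,200 = 4,512,000
  social housing: 320 × 87,900 = 28,128,000
  other tenure: 80 × 99,700 = 7,976,000
Adjusted estimate = 77,492,000 / 740 = 104719 → $104,700.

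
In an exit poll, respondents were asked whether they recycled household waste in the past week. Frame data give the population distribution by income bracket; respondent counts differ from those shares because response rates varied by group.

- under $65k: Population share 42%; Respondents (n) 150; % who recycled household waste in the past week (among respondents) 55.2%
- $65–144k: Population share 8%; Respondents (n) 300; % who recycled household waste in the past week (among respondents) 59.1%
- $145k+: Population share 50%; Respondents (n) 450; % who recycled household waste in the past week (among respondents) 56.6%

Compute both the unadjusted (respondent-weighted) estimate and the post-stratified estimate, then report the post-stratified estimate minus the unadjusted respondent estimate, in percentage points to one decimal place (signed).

-1.0 percentage points

Unadjusted (pooled respondent) estimate weights by respondent counts:
  (150/900)×55.2 + (300/900)×59.1 + (450/900)×56.6 = 57.2%
Post-stratifying to population shares instead:
  0.42×55.2 + 0.08×59.1 + 0.5×56.6 = 56.212%
Difference = 56.212 − 57.2 = -0.988 pp.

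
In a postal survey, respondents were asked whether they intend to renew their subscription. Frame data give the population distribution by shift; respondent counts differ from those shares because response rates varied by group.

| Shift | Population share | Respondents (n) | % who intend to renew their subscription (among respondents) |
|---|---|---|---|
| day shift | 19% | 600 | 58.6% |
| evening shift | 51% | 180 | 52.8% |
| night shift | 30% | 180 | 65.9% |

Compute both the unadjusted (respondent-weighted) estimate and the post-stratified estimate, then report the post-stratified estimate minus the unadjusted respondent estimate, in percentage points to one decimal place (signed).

Without adjustment, the pooled respondent share is:
  (600/960)×58.6 + (180/960)×52.8 + (180/960)×65.9 = 58.8813%
Post-stratified estimate weights by population shares:
  0.19×58.6 + 0.51×52.8 + 0.3×65.9 = 57.832%
Difference = 57.832 − 58.8813 = -1.0493 pp.

-1.0 percentage points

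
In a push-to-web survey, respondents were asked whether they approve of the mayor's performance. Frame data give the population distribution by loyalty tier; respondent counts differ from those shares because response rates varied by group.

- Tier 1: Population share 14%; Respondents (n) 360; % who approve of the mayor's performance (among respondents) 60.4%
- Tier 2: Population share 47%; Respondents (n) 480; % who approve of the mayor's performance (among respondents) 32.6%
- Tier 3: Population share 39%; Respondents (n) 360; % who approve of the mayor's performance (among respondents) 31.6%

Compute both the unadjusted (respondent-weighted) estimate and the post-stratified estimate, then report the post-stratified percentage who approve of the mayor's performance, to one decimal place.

Without adjustment, the pooled respondent share is:
  (360/1200)×60.4 + (480/1200)×32.6 + (360/1200)×31.6 = 40.64%
Reweighting by population loyalty tier shares:
  0.14×60.4 + 0.47×32.6 + 0.39×31.6 = 36.102%

36.1%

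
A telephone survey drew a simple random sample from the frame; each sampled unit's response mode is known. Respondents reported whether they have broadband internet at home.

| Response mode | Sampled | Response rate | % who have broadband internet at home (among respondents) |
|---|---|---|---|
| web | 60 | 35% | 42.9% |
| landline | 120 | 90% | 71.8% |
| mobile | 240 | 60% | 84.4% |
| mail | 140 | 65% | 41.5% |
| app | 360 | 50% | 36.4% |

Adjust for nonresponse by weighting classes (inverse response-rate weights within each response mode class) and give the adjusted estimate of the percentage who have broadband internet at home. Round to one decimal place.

Each respondent's weight = sampled/responded in their class; summing within a class gives n_sampled, so:
  web: 60 × 42.9 = 2574
  landline: 120 × 71.8 = 8616
  mobile: 240 × 84.4 = 20,256
  mail: 140 × 41.5 = 5810
  app: 360 × 36.4 = 13,104
Adjusted estimate = 50,360 / 920 = 54.7391 → 54.7%.

54.7%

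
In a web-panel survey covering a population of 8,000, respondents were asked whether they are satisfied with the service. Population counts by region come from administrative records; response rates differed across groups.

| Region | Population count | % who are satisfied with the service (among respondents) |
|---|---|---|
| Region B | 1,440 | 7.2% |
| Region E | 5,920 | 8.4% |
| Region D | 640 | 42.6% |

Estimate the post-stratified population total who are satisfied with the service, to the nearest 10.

870

Apply each group's respondent rate to its population count:
  Region B: 1,440 × 7.2% = 103.68
  Region E: 5,920 × 8.4% = 497.28
  Region D: 640 × 42.6% = 272.64
Estimated total = 873.6 → 870.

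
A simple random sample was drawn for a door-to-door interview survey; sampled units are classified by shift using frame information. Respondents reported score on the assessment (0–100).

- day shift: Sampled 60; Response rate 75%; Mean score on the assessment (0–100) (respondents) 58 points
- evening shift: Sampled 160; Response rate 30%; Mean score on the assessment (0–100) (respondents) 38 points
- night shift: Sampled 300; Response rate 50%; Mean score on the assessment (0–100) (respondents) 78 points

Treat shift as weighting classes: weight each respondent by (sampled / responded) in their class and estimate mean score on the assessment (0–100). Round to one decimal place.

63.4

Each respondent's weight = sampled/responded in their class; summing within a class gives n_sampled, so:
  day shift: 60 × 58 = 3480
  evening shift: 160 × 38 = 6080
  night shift: 300 × 78 = 23,400
Adjusted estimate = 32,960 / 520 = 63.3846 → 63.4.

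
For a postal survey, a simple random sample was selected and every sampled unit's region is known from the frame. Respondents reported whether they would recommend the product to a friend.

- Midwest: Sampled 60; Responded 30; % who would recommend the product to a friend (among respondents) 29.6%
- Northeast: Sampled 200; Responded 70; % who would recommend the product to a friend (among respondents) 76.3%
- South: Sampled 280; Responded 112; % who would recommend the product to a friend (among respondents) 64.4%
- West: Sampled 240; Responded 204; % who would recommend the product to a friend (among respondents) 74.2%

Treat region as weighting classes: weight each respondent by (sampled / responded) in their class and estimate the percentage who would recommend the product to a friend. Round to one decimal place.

Response rates by class: Midwest 30/60 = 50%, Northeast 70/200 = 35%, South 112/280 = 40%, West 204/240 = 85%.
With weight = n_sampled/n_responded per class, the weighted class total is n_sampled:
  Midwest: 60 × 29.6 = 1776
  Northeast: 200 × 76.3 = 15,260
  South: 280 × 64.4 = 18,032
  West: 240 × 74.2 = 17,808
Adjusted estimate = 52,876 / 780 = 67.7897 → 67.8%.

67.8%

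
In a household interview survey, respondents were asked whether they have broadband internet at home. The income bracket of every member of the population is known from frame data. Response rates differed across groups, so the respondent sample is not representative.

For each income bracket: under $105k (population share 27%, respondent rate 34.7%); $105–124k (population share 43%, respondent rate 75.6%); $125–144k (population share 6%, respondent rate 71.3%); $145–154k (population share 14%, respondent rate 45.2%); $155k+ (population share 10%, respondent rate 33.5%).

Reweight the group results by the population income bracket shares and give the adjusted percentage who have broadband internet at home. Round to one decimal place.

Post-stratification weights by population share, not respondent share:
  under $105k: 0.27 × 34.7 = 9.369
  $105–124k: 0.43 × 75.6 = 32.508
  $125–144k: 0.06 × 71.3 = 4.278
  $145–154k: 0.14 × 45.2 = 6.328
  $155k+: 0.1 × 33.5 = 3.35
Post-stratified estimate = 55.833 → 55.8%.

55.8%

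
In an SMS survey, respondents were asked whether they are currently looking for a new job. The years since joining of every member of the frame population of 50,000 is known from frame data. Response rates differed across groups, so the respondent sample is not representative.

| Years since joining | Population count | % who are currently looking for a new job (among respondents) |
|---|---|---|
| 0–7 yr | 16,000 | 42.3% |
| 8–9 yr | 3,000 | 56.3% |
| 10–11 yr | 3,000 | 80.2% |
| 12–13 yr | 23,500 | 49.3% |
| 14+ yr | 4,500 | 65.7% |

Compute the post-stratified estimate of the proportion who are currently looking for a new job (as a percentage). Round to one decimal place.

Post-stratification weights by population share, not respondent share:
  0–7 yr: (16,000/50,000) × 42.3 = 13.536
  8–9 yr: (3,000/50,000) × 56.3 = 3.378
  10–11 yr: (3,000/50,000) × 80.2 = 4.812
  12–13 yr: (23,500/50,000) × 49.3 = 23.171
  14+ yr: (4,500/50,000) × 65.7 = 5.913
Post-stratified estimate = 50.81 → 50.8%.

50.8%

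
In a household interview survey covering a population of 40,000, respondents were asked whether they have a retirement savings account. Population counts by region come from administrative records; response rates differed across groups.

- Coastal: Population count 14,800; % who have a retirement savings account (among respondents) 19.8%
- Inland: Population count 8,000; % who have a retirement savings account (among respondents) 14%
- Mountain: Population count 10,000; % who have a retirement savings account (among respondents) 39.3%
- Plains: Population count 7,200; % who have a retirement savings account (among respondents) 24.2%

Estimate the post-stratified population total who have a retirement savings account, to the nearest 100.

Estimated count per cell = population count × respondent percentage:
  Coastal: 14,800 × 19.8% = 2930.4
  Inland: 8,000 × 14% = 1120
  Mountain: 10,000 × 39.3% = 3930
  Plains: 7,200 × 24.2% = 1742.4
Estimated total = 9722.8 → 9,700.

9,700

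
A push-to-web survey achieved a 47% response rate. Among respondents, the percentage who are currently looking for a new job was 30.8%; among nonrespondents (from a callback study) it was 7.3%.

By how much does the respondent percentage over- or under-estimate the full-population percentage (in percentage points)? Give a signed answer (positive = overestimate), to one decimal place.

+12.5 percentage points

Nonresponse fraction = 1 − 0.47 = 0.53.
Bias = (nonresponse fraction) × (respondent percentage − nonrespondent percentage)
     = 0.53 × (30.8 − 7.3) = 0.53 × 23.5 = 12.455.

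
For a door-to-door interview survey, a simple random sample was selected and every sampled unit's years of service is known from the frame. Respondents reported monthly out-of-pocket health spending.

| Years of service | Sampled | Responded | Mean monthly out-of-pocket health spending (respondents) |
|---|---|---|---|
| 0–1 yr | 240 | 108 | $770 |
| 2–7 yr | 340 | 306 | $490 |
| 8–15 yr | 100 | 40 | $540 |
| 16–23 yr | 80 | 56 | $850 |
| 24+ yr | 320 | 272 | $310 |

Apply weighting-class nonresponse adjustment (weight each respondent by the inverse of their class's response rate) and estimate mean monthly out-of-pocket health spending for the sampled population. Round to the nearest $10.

Class response rates: 0–1 yr 108/240 = 45%, 2–7 yr 306/340 = 90%, 8–15 yr 40/100 = 40%, 16–23 yr 56/80 = 70%, 24+ yr 272/320 = 85%.
With weight = n_sampled/n_responded per class, the weighted class total is n_sampled:
  0–1 yr: 240 × 770 = 184,800
  2–7 yr: 340 × 490 = 166,600
  8–15 yr: 100 × 540 = 54,000
  16–23 yr: 80 × 850 = 68,000
  24+ yr: 320 × 310 = 99,200
Adjusted estimate = 572,600 / 1,080 = 530.185 → $530.

$530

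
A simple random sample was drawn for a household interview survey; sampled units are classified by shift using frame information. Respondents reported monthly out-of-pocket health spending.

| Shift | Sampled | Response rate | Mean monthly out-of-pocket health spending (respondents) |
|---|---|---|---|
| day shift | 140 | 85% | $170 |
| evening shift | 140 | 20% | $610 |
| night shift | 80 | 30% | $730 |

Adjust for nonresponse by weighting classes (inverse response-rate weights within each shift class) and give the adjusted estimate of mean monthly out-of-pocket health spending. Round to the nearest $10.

Each respondent's weight = sampled/responded in their class; summing within a class gives n_sampled, so:
  day shift: 140 × 170 = 23,800
  evening shift: 140 × 610 = 85,400
  night shift: 80 × 730 = 58,400
Adjusted estimate = 167,600 / 360 = 465.556 → $470.

$470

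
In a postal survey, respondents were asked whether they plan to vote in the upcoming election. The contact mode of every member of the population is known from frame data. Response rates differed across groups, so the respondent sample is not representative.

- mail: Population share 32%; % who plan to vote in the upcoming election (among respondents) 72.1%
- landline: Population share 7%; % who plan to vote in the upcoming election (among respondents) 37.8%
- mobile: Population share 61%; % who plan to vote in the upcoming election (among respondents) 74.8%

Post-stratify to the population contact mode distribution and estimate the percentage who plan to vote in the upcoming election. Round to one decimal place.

71.3%

Weight each group's respondent value by its population share:
  mail: 0.32 × 72.1 = 23.072
  landline: 0.07 × 37.8 = 2.646
  mobile: 0.61 × 74.8 = 45.628
Post-stratified estimate = 71.346 → 71.3%.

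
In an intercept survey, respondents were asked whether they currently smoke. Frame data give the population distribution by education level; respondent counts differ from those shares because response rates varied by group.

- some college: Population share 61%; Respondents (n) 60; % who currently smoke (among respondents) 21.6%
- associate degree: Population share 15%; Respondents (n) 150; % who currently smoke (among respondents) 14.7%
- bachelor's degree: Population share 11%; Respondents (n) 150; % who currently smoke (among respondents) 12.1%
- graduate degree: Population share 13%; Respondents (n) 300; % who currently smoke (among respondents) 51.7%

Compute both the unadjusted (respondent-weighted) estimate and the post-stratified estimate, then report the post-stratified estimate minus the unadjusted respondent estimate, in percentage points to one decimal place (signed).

-8.1 percentage points

Without adjustment, the pooled respondent share is:
  (60/660)×21.6 + (150/660)×14.7 + (150/660)×12.1 + (300/660)×51.7 = 31.5545%
Reweighting by population education level shares:
  0.61×21.6 + 0.15×14.7 + 0.11×12.1 + 0.13×51.7 = 23.433%
Difference = 23.433 − 31.5545 = -8.1215 pp.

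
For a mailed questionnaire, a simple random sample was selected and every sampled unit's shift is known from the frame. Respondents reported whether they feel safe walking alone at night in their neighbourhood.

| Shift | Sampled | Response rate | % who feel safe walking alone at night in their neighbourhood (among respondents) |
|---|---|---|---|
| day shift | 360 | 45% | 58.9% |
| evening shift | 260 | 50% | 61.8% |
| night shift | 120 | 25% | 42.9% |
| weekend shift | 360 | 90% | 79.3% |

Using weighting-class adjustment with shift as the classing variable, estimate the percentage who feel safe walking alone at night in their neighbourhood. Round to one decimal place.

Inverse-response-rate weighting restores each class to its sampled count, so class totals weight by n_sampled:
  day shift: 360 × 58.9 = 21,204
  evening shift: 260 × 61.8 = 16,068
  night shift: 120 × 42.9 = 5148
  weekend shift: 360 × 79.3 = 28,548
Adjusted estimate = 70,968 / 1,100 = 64.5164 → 64.5%.

64.5%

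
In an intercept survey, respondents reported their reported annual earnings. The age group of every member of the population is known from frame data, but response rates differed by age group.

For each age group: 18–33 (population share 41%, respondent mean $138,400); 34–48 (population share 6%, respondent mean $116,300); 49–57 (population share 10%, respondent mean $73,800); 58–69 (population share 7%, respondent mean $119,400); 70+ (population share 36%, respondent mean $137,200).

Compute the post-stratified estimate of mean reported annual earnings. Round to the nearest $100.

Weight each group's respondent value by its population share:
  18–33: 0.41 × 138,400 = 56,744
  34–48: 0.06 × 116,300 = 6978
  49–57: 0.1 × 73,800 = 7380
  58–69: 0.07 × 119,400 = 8358
  70+: 0.36 × 137,200 = 49,392
Post-stratified estimate = 128,852 → $128,900.

$128,900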